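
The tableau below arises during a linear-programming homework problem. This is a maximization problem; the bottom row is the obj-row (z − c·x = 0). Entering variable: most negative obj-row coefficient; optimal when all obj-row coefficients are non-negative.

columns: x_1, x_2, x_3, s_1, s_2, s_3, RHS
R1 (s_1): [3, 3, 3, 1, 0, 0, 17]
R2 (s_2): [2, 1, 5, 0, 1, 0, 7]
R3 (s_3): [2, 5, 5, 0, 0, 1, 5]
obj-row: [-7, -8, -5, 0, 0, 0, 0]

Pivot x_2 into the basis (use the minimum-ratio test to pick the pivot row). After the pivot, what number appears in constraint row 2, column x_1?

Ratio test on column x_2 — row 1: 17/3 = 17/3; row 2: 7/1 = 7; row 3: 5/5 = 1. Minimum is 1 at row 3 (s_3 leaves); pivot element 5.
Divide row 3 by 5; eliminate column x_2 from the other rows.
Row 2 update in column x_1: 2 − 1·(2/5) = 8/5.

8/5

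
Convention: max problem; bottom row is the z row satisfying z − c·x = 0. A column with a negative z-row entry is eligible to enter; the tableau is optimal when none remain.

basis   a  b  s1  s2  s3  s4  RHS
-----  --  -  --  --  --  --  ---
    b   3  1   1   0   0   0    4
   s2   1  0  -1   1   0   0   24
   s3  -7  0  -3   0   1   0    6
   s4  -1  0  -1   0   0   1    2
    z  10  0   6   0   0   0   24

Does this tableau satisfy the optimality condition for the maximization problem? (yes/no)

yes

Every z-row coefficient is ≥ 0, so the tableau is optimal.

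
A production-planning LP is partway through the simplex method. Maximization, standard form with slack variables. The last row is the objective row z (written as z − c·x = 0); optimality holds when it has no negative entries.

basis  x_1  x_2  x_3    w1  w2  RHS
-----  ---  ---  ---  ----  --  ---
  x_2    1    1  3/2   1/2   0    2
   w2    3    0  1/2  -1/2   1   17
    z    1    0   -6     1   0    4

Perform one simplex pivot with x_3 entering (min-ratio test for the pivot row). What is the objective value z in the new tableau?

12

Ratio test on column x_3 — row 1: 2/(3/2) = 4/3; row 2: 17/(1/2) = 34. Minimum is 4/3 at row 1 (x_2 leaves); pivot element 3/2.
Pivot on row 1; the z-row RHS becomes 4 − (-6)·(4/3) = 12.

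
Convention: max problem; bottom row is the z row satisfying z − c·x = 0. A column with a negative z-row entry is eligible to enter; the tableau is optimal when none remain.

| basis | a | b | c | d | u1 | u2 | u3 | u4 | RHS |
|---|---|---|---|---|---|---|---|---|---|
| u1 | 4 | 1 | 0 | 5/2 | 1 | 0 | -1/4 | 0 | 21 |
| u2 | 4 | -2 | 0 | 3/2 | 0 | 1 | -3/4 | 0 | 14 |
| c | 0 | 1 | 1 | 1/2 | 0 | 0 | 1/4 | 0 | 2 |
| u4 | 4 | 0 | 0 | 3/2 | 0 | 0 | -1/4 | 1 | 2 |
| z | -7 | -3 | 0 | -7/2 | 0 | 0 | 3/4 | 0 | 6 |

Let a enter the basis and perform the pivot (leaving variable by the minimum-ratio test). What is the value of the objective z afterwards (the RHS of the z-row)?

Ratio test on column a — row 1: 21/4 = 21/4; row 2: 14/4 = 7/2; row 3: entry 0 ≤ 0; row 4: 2/4 = 1/2. Minimum is 1/2 at row 4 (u4 leaves); pivot element 4.
Pivot on row 4; the z-row RHS becomes 6 − (-7)·(1/2) = 19/2.

19/2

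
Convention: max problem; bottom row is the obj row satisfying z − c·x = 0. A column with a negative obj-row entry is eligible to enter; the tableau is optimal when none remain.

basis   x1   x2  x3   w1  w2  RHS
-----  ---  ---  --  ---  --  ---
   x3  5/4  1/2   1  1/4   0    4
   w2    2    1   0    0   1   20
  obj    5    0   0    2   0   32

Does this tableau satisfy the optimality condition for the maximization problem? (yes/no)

Every obj-row coefficient is ≥ 0, so the tableau is optimal.

yes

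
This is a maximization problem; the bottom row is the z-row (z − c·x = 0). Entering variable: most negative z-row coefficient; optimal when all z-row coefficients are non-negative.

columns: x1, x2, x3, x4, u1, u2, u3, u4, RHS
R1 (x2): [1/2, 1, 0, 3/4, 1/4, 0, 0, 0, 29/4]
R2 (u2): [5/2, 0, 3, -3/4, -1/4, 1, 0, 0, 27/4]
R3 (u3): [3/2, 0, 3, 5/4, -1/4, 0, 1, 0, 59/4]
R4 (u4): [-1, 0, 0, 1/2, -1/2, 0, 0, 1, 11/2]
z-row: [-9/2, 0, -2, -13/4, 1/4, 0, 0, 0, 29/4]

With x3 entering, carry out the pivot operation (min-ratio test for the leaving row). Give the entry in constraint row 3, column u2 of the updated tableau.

Ratio test on column x3 — row 1: entry 0 ≤ 0; row 2: (27/4)/3 = 9/4; row 3: (59/4)/3 = 59/12; row 4: entry 0 ≤ 0. Minimum is 9/4 at row 2 (u2 leaves); pivot element 3.
Divide row 2 by 3; eliminate column x3 from the other rows.
Row 3 update in column u2: 0 − 3·(1/3) = -1.

-1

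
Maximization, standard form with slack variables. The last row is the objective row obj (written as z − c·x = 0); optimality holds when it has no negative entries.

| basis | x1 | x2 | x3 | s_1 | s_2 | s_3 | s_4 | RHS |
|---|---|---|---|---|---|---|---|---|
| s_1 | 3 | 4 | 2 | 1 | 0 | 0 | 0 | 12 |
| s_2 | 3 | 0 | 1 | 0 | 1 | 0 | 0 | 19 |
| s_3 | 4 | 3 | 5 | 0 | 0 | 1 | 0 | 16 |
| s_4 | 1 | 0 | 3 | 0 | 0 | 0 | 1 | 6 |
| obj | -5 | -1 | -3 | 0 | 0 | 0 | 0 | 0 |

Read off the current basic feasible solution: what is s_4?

s_4 is basic (row 4); its value is the RHS of that row, 6.

6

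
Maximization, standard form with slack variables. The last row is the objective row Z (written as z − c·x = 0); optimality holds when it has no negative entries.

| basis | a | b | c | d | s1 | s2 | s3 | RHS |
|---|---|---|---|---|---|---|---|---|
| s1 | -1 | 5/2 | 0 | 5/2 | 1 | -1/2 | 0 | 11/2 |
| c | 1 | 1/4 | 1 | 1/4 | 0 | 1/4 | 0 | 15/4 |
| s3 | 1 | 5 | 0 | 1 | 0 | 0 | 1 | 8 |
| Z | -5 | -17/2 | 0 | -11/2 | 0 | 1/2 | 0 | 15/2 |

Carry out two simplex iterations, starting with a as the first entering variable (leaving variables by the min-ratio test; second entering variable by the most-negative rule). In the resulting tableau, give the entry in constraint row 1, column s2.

-2/19

Ratio test on column a — row 1: entry -1 ≤ 0; row 2: (15/4)/1 = 15/4; row 3: 8/1 = 8. Minimum is 15/4 at row 2 (c leaves); pivot element 1.
Divide row 2 by 1; eliminate column a from the other rows.
Second iteration: most negative Z-row entry is -29/4 in column b, so b enters.
Ratio test on column b — row 1: (37/4)/(11/4) = 37/11; row 2: (15/4)/(1/4) = 15; row 3: (17/4)/(19/4) = 17/19. Minimum is 17/19 at row 3 (s3 leaves); pivot element 19/4.
Divide row 3 by 19/4; eliminate column b from the other rows.
After both pivots, the entry at constraint row 1, column s2 is -2/19.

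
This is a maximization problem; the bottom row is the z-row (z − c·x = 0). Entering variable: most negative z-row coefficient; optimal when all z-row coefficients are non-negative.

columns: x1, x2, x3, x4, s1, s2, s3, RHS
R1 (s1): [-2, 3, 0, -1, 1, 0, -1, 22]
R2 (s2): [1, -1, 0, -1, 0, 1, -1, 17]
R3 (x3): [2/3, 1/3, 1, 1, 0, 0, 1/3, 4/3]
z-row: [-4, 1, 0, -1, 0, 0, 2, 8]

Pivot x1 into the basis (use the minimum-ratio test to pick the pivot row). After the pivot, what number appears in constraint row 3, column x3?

3/2

Ratio test on column x1 — row 1: entry -2 ≤ 0; row 2: 17/1 = 17; row 3: (4/3)/(2/3) = 2. Minimum is 2 at row 3 (x3 leaves); pivot element 2/3.
Divide row 3 by 2/3; eliminate column x1 from the other rows.
In the new row 3, the x3 entry is the old entry divided by the pivot: 1/(2/3) = 3/2.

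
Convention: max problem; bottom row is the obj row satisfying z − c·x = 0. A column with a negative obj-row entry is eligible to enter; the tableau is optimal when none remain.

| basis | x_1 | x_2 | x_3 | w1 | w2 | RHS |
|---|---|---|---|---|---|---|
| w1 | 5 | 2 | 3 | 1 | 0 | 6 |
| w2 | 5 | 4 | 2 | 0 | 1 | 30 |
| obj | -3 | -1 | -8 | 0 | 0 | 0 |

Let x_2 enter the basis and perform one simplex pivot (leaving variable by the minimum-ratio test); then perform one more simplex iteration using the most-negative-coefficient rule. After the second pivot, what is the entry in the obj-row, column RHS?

16

Ratio test on column x_2 — row 1: 6/2 = 3; row 2: 30/4 = 15/2. Minimum is 3 at row 1 (w1 leaves); pivot element 2.
Divide row 1 by 2; eliminate column x_2 from the other rows.
Second iteration: most negative obj-row entry is -13/2 in column x_3, so x_3 enters.
Ratio test on column x_3 — row 1: 3/(3/2) = 2; row 2: entry -4 ≤ 0. Minimum is 2 at row 1 (x_2 leaves); pivot element 3/2.
Divide row 1 by 3/2; eliminate column x_3 from the other rows.
After both pivots, the entry at the obj-row, column RHS is 16.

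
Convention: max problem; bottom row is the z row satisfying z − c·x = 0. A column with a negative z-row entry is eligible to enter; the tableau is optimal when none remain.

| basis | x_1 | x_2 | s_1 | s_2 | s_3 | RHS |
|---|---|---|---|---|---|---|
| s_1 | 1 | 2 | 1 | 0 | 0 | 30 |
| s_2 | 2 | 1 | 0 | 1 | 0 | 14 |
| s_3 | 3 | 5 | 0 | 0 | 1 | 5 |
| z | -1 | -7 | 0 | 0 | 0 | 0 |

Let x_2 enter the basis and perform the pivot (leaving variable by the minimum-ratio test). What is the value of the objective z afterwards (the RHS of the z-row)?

Ratio test on column x_2 — row 1: 30/2 = 15; row 2: 14/1 = 14; row 3: 5/5 = 1. Minimum is 1 at row 3 (s_3 leaves); pivot element 5.
Pivot on row 3; the z-row RHS becomes 0 − (-7)·1 = 7.

7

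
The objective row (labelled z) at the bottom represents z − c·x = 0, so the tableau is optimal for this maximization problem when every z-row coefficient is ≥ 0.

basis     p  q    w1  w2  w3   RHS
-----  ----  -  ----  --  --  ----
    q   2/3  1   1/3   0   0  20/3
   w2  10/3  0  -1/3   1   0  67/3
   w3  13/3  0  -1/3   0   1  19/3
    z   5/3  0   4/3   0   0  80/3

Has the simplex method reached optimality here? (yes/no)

yes

Every z-row coefficient is ≥ 0, so the tableau is optimal.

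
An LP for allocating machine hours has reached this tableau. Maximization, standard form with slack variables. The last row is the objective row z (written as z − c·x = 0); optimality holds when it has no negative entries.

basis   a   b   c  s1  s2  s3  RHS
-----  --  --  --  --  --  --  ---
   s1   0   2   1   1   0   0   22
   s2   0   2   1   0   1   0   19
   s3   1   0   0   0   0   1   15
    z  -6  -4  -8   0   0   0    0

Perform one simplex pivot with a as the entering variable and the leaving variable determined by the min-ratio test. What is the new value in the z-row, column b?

Ratio test on column a — row 1: entry 0 ≤ 0; row 2: entry 0 ≤ 0; row 3: 15/1 = 15. Minimum is 15 at row 3 (s3 leaves); pivot element 1.
Divide row 3 by 1; eliminate column a from the other rows.
z-row update in column b: -4 − (-6)·0 = -4.

-4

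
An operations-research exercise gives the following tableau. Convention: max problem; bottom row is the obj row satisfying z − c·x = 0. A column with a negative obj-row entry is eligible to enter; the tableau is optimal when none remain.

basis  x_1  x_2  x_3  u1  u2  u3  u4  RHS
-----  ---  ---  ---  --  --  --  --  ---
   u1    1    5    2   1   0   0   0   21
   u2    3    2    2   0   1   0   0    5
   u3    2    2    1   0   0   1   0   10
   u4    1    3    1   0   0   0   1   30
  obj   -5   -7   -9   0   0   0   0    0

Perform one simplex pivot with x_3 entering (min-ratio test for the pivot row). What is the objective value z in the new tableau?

45/2

Ratio test on column x_3 — row 1: 21/2 = 21/2; row 2: 5/2 = 5/2; row 3: 10/1 = 10; row 4: 30/1 = 30. Minimum is 5/2 at row 2 (u2 leaves); pivot element 2.
Pivot on row 2; the obj-row RHS becomes 0 − (-9)·(5/2) = 45/2.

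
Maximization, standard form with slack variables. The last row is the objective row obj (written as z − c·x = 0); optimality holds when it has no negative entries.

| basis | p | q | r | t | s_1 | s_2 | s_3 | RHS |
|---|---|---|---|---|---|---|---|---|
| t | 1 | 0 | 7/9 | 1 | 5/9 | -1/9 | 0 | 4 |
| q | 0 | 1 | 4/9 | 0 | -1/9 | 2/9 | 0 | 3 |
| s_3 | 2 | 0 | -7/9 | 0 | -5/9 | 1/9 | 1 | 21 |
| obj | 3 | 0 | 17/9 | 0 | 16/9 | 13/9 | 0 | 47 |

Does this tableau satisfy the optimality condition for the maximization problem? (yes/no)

yes

Every obj-row coefficient is ≥ 0, so the tableau is optimal.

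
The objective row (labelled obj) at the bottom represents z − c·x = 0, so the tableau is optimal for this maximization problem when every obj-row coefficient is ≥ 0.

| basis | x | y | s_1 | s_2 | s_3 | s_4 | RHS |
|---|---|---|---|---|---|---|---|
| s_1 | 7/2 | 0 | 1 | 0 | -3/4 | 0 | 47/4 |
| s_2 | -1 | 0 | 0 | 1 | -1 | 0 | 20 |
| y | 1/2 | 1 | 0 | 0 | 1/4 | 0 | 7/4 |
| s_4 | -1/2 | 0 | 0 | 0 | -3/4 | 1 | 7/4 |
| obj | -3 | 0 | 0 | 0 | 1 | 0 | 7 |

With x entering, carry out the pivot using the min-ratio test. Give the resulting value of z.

239/14

Ratio test on column x — row 1: (47/4)/(7/2) = 47/14; row 2: entry -1 ≤ 0; row 3: (7/4)/(1/2) = 7/2; row 4: entry -1/2 ≤ 0. Minimum is 47/14 at row 1 (s_1 leaves); pivot element 7/2.
Pivot on row 1; the obj-row RHS becomes 7 − (-3)·(47/14) = 239/14.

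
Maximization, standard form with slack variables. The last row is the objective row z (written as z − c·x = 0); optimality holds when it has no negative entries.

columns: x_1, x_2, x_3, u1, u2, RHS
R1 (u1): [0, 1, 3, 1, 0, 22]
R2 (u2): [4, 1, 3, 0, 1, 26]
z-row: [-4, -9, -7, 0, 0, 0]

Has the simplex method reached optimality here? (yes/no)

The z-row has a negative entry -9 in column x_2, so it is not optimal.

no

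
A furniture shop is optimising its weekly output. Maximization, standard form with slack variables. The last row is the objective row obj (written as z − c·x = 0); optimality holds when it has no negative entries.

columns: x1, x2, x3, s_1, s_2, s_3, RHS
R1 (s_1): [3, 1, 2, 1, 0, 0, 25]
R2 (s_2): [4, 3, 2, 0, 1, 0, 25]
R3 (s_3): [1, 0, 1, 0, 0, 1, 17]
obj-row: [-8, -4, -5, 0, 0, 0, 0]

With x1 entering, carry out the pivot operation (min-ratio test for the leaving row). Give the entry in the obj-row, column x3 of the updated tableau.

Ratio test on column x1 — row 1: 25/3 = 25/3; row 2: 25/4 = 25/4; row 3: 17/1 = 17. Minimum is 25/4 at row 2 (s_2 leaves); pivot element 4.
Divide row 2 by 4; eliminate column x1 from the other rows.
obj-row update in column x3: -5 − (-8)·(1/2) = -1.

-1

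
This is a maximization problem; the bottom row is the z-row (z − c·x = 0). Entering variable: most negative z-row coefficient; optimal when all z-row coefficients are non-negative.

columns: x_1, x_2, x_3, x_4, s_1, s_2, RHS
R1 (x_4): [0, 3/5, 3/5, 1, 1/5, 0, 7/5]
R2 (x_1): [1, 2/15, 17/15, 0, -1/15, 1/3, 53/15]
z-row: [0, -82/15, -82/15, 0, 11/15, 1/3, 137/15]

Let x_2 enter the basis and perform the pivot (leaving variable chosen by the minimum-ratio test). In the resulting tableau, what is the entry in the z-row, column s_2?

1/3

Ratio test on column x_2 — row 1: (7/5)/(3/5) = 7/3; row 2: (53/15)/(2/15) = 53/2. Minimum is 7/3 at row 1 (x_4 leaves); pivot element 3/5.
Divide row 1 by 3/5; eliminate column x_2 from the other rows.
z-row update in column s_2: 1/3 − (-82/15)·0 = 1/3.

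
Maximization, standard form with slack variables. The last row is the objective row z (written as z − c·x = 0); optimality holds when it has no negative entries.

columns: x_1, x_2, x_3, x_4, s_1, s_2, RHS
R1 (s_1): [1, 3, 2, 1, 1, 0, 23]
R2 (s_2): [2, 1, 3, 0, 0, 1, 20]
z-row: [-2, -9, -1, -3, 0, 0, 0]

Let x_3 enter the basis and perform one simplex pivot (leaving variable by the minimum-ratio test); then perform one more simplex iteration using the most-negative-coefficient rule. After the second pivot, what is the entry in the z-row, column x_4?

Ratio test on column x_3 — row 1: 23/2 = 23/2; row 2: 20/3 = 20/3. Minimum is 20/3 at row 2 (s_2 leaves); pivot element 3.
Divide row 2 by 3; eliminate column x_3 from the other rows.
Second iteration: most negative z-row entry is -26/3 in column x_2, so x_2 enters.
Ratio test on column x_2 — row 1: (29/3)/(7/3) = 29/7; row 2: (20/3)/(1/3) = 20. Minimum is 29/7 at row 1 (s_1 leaves); pivot element 7/3.
Divide row 1 by 7/3; eliminate column x_2 from the other rows.
After both pivots, the entry at the z-row, column x_4 is 5/7.

5/7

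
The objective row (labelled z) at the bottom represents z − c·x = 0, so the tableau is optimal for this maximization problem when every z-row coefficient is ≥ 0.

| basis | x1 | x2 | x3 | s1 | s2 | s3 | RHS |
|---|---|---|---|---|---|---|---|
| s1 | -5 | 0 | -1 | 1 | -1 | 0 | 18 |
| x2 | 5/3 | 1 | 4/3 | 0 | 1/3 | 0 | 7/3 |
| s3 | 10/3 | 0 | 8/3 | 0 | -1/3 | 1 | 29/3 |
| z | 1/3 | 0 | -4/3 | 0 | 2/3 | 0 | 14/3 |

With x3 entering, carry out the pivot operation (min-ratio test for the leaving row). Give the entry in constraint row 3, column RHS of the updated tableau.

Ratio test on column x3 — row 1: entry -1 ≤ 0; row 2: (7/3)/(4/3) = 7/4; row 3: (29/3)/(8/3) = 29/8. Minimum is 7/4 at row 2 (x2 leaves); pivot element 4/3.
Divide row 2 by 4/3; eliminate column x3 from the other rows.
Row 3 update in column RHS: 29/3 − (8/3)·(7/4) = 5.

5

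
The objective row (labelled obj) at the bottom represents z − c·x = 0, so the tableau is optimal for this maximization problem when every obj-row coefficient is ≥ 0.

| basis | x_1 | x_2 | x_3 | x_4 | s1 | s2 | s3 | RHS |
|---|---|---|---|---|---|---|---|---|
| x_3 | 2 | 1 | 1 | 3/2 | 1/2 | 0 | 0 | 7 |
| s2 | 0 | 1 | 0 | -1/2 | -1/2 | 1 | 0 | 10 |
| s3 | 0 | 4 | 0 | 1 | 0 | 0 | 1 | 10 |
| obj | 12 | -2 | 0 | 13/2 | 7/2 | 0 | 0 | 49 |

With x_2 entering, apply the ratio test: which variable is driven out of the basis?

s3

Column x_2 entries and ratios — x_3: 7/1 = 7; s2: 10/1 = 10; s3: 10/4 = 5/2.
Smallest ratio is 5/2 in the row of s3, so s3 leaves.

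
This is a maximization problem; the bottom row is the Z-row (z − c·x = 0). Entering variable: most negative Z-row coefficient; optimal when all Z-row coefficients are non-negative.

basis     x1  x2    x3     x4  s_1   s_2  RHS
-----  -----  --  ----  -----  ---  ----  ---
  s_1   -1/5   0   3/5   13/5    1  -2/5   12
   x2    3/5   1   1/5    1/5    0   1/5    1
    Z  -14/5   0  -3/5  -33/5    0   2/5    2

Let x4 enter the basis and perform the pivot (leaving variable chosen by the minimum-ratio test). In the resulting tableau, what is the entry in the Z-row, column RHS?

422/13

Ratio test on column x4 — row 1: 12/(13/5) = 60/13; row 2: 1/(1/5) = 5. Minimum is 60/13 at row 1 (s_1 leaves); pivot element 13/5.
Divide row 1 by 13/5; eliminate column x4 from the other rows.
Z-row update in column RHS: 2 − (-33/5)·(60/13) = 422/13.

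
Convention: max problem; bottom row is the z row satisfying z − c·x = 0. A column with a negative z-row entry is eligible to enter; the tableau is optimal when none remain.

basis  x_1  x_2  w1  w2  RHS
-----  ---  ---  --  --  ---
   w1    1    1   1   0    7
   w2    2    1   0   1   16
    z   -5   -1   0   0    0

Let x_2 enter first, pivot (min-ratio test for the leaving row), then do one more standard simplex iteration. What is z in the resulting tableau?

35

Ratio test on column x_2 — row 1: 7/1 = 7; row 2: 16/1 = 16. Minimum is 7 at row 1 (w1 leaves); pivot element 1.
Pivot on row 1; the z-row RHS becomes 0 − (-1)·7 = 7.
Next entering variable (most negative z-row entry -4): x_1.
Ratio test on column x_1 — row 1: 7/1 = 7; row 2: 9/1 = 9. Minimum is 7 at row 1 (x_2 leaves); pivot element 1.
After the second pivot the z-row RHS is 7 − (-4)·7 = 35.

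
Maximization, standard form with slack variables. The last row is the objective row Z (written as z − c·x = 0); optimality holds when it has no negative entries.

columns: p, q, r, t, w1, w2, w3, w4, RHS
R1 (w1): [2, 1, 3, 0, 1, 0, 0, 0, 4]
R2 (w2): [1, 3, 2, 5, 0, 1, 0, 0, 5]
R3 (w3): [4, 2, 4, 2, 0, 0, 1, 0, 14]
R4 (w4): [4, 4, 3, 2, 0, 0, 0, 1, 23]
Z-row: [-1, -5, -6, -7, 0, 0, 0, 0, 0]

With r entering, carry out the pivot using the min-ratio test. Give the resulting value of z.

8

Ratio test on column r — row 1: 4/3 = 4/3; row 2: 5/2 = 5/2; row 3: 14/4 = 7/2; row 4: 23/3 = 23/3. Minimum is 4/3 at row 1 (w1 leaves); pivot element 3.
Pivot on row 1; the Z-row RHS becomes 0 − (-6)·(4/3) = 8.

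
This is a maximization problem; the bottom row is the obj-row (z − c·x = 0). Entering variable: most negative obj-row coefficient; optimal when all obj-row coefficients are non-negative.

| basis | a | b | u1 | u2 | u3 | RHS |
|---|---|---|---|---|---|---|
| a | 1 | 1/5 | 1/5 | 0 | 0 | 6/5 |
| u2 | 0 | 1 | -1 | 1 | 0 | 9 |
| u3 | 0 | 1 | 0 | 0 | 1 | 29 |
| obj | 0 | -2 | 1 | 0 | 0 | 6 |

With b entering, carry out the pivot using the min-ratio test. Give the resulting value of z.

Ratio test on column b — row 1: (6/5)/(1/5) = 6; row 2: 9/1 = 9; row 3: 29/1 = 29. Minimum is 6 at row 1 (a leaves); pivot element 1/5.
Pivot on row 1; the obj-row RHS becomes 6 − (-2)·6 = 18.

18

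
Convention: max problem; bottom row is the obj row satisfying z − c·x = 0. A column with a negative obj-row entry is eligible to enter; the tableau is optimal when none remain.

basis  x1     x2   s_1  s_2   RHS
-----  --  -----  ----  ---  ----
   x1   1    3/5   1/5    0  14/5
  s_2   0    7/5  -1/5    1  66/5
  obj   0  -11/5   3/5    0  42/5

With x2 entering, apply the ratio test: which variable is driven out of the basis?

x1

Column x2 entries and ratios — x1: (14/5)/(3/5) = 14/3; s_2: (66/5)/(7/5) = 66/7.
Smallest ratio is 14/3 in the row of x1, so x1 leaves.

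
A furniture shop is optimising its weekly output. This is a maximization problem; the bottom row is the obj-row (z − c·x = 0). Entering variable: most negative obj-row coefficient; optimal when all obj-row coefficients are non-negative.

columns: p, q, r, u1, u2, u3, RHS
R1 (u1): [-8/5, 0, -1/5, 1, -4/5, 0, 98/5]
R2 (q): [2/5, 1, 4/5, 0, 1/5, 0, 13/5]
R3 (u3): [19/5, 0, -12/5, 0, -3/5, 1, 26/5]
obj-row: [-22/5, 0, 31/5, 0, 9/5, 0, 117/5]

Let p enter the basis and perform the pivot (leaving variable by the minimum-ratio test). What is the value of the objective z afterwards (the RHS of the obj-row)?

559/19

Ratio test on column p — row 1: entry -8/5 ≤ 0; row 2: (13/5)/(2/5) = 13/2; row 3: (26/5)/(19/5) = 26/19. Minimum is 26/19 at row 3 (u3 leaves); pivot element 19/5.
Pivot on row 3; the obj-row RHS becomes 117/5 − (-22/5)·(26/19) = 559/19.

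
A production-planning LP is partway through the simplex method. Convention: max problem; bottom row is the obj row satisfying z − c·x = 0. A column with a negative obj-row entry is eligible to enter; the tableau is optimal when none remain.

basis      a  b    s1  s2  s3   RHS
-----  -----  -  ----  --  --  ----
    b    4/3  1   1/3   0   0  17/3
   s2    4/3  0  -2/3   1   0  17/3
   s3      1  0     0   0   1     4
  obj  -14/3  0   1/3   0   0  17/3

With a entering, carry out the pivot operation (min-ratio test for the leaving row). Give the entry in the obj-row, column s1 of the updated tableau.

1/3

Ratio test on column a — row 1: (17/3)/(4/3) = 17/4; row 2: (17/3)/(4/3) = 17/4; row 3: 4/1 = 4. Minimum is 4 at row 3 (s3 leaves); pivot element 1.
Divide row 3 by 1; eliminate column a from the other rows.
obj-row update in column s1: 1/3 − (-14/3)·0 = 1/3.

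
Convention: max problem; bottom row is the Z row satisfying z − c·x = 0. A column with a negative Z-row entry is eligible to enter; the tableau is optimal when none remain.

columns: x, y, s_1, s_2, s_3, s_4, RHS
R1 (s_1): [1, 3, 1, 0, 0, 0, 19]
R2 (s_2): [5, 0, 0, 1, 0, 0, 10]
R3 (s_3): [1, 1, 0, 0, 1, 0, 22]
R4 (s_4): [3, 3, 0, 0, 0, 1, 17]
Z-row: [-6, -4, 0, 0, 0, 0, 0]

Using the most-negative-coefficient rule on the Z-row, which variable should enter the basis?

x

Negative Z-row entries: x: -6, y: -4.
The most negative is -6 in column x, so x enters.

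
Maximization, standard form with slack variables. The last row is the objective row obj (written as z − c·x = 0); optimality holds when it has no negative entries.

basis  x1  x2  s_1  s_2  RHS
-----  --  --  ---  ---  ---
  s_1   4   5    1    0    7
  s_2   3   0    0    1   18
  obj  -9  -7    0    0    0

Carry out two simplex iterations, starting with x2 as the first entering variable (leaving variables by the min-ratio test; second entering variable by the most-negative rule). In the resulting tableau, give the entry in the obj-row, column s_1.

Ratio test on column x2 — row 1: 7/5 = 7/5; row 2: entry 0 ≤ 0. Minimum is 7/5 at row 1 (s_1 leaves); pivot element 5.
Divide row 1 by 5; eliminate column x2 from the other rows.
Second iteration: most negative obj-row entry is -17/5 in column x1, so x1 enters.
Ratio test on column x1 — row 1: (7/5)/(4/5) = 7/4; row 2: 18/3 = 6. Minimum is 7/4 at row 1 (x2 leaves); pivot element 4/5.
Divide row 1 by 4/5; eliminate column x1 from the other rows.
After both pivots, the entry at the obj-row, column s_1 is 9/4.

9/4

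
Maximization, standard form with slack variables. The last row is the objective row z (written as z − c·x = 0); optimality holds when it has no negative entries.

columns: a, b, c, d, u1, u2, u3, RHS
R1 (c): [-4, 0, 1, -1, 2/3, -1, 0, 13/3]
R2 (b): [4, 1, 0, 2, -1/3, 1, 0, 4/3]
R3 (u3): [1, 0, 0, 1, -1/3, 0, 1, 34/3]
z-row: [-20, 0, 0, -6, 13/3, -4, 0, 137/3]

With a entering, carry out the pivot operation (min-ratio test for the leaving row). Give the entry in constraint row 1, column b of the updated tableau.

1

Ratio test on column a — row 1: entry -4 ≤ 0; row 2: (4/3)/4 = 1/3; row 3: (34/3)/1 = 34/3. Minimum is 1/3 at row 2 (b leaves); pivot element 4.
Divide row 2 by 4; eliminate column a from the other rows.
Row 1 update in column b: 0 − (-4)·(1/4) = 1.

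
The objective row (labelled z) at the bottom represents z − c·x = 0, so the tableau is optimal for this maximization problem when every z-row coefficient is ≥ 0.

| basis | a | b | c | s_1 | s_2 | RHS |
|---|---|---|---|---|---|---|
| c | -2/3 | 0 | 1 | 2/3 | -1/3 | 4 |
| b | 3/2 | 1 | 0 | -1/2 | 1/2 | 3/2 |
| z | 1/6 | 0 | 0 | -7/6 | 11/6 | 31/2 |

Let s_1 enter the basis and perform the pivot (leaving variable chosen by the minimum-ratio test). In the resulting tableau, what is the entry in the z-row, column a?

-1

Ratio test on column s_1 — row 1: 4/(2/3) = 6; row 2: entry -1/2 ≤ 0. Minimum is 6 at row 1 (c leaves); pivot element 2/3.
Divide row 1 by 2/3; eliminate column s_1 from the other rows.
z-row update in column a: 1/6 − (-7/6)·(-1) = -1.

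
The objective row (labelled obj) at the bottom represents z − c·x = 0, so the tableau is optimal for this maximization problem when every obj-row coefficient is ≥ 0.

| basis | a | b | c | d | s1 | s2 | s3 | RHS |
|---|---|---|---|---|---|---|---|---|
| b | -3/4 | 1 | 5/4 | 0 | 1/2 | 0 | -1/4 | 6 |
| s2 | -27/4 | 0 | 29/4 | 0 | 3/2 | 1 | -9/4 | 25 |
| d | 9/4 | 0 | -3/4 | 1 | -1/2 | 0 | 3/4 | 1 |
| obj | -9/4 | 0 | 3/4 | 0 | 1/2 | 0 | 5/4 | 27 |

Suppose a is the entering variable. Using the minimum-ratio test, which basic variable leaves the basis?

Column a entries and ratios — b: -3/4 ≤ 0, skip; s2: -27/4 ≤ 0, skip; d: 1/(9/4) = 4/9.
Smallest ratio is 4/9 in the row of d, so d leaves.

d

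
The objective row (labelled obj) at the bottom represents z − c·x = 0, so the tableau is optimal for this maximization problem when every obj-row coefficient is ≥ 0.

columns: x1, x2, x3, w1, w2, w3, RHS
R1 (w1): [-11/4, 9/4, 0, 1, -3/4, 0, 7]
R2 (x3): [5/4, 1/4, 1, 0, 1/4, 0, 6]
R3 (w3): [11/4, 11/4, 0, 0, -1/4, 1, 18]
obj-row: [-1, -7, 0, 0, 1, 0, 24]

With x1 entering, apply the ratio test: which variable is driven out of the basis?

Column x1 entries and ratios — w1: -11/4 ≤ 0, skip; x3: 6/(5/4) = 24/5; w3: 18/(11/4) = 72/11.
Smallest ratio is 24/5 in the row of x3, so x3 leaves.

x3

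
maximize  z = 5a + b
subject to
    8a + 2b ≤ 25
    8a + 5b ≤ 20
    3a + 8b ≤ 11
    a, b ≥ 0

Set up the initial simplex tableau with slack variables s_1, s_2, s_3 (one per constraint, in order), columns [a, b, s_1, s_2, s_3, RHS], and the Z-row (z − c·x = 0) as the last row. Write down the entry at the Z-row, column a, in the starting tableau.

The Z-row carries the negated objective coefficients: the a entry is -5.

-5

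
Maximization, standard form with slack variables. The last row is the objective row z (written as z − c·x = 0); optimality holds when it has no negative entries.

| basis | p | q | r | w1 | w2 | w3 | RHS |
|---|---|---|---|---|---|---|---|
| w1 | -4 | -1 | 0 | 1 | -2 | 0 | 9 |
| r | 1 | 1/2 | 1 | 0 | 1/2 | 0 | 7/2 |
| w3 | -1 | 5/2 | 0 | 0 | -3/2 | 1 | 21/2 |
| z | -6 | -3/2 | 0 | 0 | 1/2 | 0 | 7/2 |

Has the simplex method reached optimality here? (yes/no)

The z-row has a negative entry -6 in column p, so it is not optimal.

no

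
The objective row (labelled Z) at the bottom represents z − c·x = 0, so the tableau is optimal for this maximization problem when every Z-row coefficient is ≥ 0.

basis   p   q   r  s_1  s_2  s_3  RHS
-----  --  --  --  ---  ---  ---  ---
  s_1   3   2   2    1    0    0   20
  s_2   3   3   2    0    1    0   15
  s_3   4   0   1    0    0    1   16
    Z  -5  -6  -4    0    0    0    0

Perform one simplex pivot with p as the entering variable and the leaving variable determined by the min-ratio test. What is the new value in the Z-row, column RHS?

20

Ratio test on column p — row 1: 20/3 = 20/3; row 2: 15/3 = 5; row 3: 16/4 = 4. Minimum is 4 at row 3 (s_3 leaves); pivot element 4.
Divide row 3 by 4; eliminate column p from the other rows.
Z-row update in column RHS: 0 − (-5)·4 = 20.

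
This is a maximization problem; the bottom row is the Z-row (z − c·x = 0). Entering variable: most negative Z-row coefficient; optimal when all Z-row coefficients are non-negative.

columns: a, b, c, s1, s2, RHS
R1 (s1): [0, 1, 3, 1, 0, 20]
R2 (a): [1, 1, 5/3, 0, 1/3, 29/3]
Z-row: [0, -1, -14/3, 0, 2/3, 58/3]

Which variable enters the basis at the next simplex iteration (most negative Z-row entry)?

c

Negative Z-row entries: b: -1, c: -14/3.
The most negative is -14/3 in column c, so c enters.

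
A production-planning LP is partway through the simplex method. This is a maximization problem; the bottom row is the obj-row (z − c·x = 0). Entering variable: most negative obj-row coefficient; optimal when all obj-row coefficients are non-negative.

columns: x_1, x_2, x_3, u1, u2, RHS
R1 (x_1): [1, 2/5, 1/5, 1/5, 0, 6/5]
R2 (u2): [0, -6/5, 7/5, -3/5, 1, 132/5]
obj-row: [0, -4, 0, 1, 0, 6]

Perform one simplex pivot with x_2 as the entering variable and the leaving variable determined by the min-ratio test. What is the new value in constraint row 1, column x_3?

1/2

Ratio test on column x_2 — row 1: (6/5)/(2/5) = 3; row 2: entry -6/5 ≤ 0. Minimum is 3 at row 1 (x_1 leaves); pivot element 2/5.
Divide row 1 by 2/5; eliminate column x_2 from the other rows.
In the new row 1, the x_3 entry is the old entry divided by the pivot: (1/5)/(2/5) = 1/2.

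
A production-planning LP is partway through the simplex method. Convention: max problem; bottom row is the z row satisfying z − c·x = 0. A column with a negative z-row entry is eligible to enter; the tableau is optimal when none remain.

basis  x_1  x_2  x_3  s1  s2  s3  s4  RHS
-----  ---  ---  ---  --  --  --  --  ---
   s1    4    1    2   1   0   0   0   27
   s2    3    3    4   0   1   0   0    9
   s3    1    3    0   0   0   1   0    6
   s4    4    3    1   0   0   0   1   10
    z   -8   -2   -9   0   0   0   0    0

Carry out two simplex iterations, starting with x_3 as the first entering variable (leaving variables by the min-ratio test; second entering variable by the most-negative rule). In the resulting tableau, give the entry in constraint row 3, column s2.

Ratio test on column x_3 — row 1: 27/2 = 27/2; row 2: 9/4 = 9/4; row 3: entry 0 ≤ 0; row 4: 10/1 = 10. Minimum is 9/4 at row 2 (s2 leaves); pivot element 4.
Divide row 2 by 4; eliminate column x_3 from the other rows.
Second iteration: most negative z-row entry is -5/4 in column x_1, so x_1 enters.
Ratio test on column x_1 — row 1: (45/2)/(5/2) = 9; row 2: (9/4)/(3/4) = 3; row 3: 6/1 = 6; row 4: (31/4)/(13/4) = 31/13. Minimum is 31/13 at row 4 (s4 leaves); pivot element 13/4.
Divide row 4 by 13/4; eliminate column x_1 from the other rows.
After both pivots, the entry at constraint row 3, column s2 is 1/13.

1/13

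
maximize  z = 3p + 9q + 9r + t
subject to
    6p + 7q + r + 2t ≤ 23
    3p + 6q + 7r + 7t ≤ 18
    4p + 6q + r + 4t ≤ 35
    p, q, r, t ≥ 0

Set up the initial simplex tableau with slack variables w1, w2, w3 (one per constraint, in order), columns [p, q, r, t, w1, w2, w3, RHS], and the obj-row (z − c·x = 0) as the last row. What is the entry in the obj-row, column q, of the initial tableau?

The obj-row carries the negated objective coefficients: the q entry is -9.

-9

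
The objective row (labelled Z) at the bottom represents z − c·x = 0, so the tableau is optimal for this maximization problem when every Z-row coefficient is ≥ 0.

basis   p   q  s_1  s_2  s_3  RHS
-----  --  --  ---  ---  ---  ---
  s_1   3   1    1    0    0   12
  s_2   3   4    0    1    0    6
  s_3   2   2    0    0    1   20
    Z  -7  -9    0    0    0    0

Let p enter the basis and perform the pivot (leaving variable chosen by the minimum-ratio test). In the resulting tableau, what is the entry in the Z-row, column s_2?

Ratio test on column p — row 1: 12/3 = 4; row 2: 6/3 = 2; row 3: 20/2 = 10. Minimum is 2 at row 2 (s_2 leaves); pivot element 3.
Divide row 2 by 3; eliminate column p from the other rows.
Z-row update in column s_2: 0 − (-7)·(1/3) = 7/3.

7/3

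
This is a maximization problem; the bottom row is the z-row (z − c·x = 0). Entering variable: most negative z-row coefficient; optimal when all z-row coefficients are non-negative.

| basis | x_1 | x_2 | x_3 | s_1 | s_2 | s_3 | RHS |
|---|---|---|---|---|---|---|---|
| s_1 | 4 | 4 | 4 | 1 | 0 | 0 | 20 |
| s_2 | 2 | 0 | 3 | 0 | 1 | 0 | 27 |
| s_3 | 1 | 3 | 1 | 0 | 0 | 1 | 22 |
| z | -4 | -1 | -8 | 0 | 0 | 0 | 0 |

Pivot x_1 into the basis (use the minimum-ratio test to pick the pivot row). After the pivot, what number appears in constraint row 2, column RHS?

Ratio test on column x_1 — row 1: 20/4 = 5; row 2: 27/2 = 27/2; row 3: 22/1 = 22. Minimum is 5 at row 1 (s_1 leaves); pivot element 4.
Divide row 1 by 4; eliminate column x_1 from the other rows.
Row 2 update in column RHS: 27 − 2·5 = 17.

17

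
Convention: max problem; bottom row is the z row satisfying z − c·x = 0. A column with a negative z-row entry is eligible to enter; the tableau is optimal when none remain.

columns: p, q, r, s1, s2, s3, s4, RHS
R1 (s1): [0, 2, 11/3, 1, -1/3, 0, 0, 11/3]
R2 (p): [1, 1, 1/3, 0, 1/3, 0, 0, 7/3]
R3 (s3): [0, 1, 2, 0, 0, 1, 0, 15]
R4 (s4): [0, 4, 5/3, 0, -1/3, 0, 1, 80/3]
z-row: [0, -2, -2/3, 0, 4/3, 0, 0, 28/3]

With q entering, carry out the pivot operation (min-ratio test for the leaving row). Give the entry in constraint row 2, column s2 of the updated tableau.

1/2

Ratio test on column q — row 1: (11/3)/2 = 11/6; row 2: (7/3)/1 = 7/3; row 3: 15/1 = 15; row 4: (80/3)/4 = 20/3. Minimum is 11/6 at row 1 (s1 leaves); pivot element 2.
Divide row 1 by 2; eliminate column q from the other rows.
Row 2 update in column s2: 1/3 − 1·(-1/6) = 1/2.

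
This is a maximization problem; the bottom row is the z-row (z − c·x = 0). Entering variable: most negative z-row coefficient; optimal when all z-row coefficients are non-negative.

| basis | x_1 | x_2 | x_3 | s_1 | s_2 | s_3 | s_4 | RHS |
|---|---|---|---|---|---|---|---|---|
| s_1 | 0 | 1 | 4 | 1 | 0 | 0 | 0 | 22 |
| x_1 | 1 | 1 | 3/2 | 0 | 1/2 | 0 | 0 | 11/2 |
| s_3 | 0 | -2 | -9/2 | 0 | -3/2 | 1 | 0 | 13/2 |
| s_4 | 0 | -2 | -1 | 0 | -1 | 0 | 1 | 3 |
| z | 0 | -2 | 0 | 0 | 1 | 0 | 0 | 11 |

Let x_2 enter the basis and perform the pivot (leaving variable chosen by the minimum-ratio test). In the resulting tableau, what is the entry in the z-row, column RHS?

22

Ratio test on column x_2 — row 1: 22/1 = 22; row 2: (11/2)/1 = 11/2; row 3: entry -2 ≤ 0; row 4: entry -2 ≤ 0. Minimum is 11/2 at row 2 (x_1 leaves); pivot element 1.
Divide row 2 by 1; eliminate column x_2 from the other rows.
z-row update in column RHS: 11 − (-2)·(11/2) = 22.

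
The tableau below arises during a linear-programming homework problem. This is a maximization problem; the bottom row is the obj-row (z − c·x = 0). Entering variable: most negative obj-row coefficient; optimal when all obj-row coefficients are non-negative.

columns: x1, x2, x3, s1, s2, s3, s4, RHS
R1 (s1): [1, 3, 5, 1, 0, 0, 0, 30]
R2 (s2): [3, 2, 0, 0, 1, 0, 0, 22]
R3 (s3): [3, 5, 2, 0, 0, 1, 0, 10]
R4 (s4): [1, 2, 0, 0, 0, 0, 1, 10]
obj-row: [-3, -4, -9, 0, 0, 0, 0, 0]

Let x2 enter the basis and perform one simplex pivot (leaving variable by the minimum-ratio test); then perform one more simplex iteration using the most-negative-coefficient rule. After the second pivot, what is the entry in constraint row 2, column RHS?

22

Ratio test on column x2 — row 1: 30/3 = 10; row 2: 22/2 = 11; row 3: 10/5 = 2; row 4: 10/2 = 5. Minimum is 2 at row 3 (s3 leaves); pivot element 5.
Divide row 3 by 5; eliminate column x2 from the other rows.
Second iteration: most negative obj-row entry is -37/5 in column x3, so x3 enters.
Ratio test on column x3 — row 1: 24/(19/5) = 120/19; row 2: entry -4/5 ≤ 0; row 3: 2/(2/5) = 5; row 4: entry -4/5 ≤ 0. Minimum is 5 at row 3 (x2 leaves); pivot element 2/5.
Divide row 3 by 2/5; eliminate column x3 from the other rows.
After both pivots, the entry at constraint row 2, column RHS is 22.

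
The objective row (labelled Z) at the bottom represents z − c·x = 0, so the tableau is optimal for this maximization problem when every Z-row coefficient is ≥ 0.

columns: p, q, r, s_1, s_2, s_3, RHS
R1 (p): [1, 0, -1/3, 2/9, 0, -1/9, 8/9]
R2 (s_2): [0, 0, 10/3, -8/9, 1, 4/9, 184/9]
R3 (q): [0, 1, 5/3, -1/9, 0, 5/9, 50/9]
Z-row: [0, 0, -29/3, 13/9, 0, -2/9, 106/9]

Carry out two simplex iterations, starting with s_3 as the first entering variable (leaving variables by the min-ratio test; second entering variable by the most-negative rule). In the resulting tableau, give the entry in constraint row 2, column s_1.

-2/3

Ratio test on column s_3 — row 1: entry -1/9 ≤ 0; row 2: (184/9)/(4/9) = 46; row 3: (50/9)/(5/9) = 10. Minimum is 10 at row 3 (q leaves); pivot element 5/9.
Divide row 3 by 5/9; eliminate column s_3 from the other rows.
Second iteration: most negative Z-row entry is -9 in column r, so r enters.
Ratio test on column r — row 1: entry 0 ≤ 0; row 2: 16/2 = 8; row 3: 10/3 = 10/3. Minimum is 10/3 at row 3 (s_3 leaves); pivot element 3.
Divide row 3 by 3; eliminate column r from the other rows.
After both pivots, the entry at constraint row 2, column s_1 is -2/3.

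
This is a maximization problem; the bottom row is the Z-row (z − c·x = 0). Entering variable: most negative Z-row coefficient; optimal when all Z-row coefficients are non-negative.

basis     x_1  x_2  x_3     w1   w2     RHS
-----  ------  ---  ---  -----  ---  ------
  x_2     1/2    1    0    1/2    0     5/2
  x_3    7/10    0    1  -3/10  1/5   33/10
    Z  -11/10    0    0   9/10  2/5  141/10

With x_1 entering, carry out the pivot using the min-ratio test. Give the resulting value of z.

Ratio test on column x_1 — row 1: (5/2)/(1/2) = 5; row 2: (33/10)/(7/10) = 33/7. Minimum is 33/7 at row 2 (x_3 leaves); pivot element 7/10.
Pivot on row 2; the Z-row RHS becomes 141/10 − (-11/10)·(33/7) = 135/7.

135/7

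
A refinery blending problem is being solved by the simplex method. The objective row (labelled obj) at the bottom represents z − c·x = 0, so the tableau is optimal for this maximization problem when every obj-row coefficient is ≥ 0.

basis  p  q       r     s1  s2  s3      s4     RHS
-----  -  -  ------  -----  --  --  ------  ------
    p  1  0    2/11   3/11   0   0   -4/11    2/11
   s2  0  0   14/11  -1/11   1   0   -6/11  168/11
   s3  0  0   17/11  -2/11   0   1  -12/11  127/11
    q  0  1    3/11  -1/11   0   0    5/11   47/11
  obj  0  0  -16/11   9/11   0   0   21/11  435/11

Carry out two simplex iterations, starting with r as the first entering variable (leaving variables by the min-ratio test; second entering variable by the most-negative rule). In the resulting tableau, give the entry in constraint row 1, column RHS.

Ratio test on column r — row 1: (2/11)/(2/11) = 1; row 2: (168/11)/(14/11) = 12; row 3: (127/11)/(17/11) = 127/17; row 4: (47/11)/(3/11) = 47/3. Minimum is 1 at row 1 (p leaves); pivot element 2/11.
Divide row 1 by 2/11; eliminate column r from the other rows.
Second iteration: most negative obj-row entry is -1 in column s4, so s4 enters.
Ratio test on column s4 — row 1: entry -2 ≤ 0; row 2: 14/2 = 7; row 3: 10/2 = 5; row 4: 4/1 = 4. Minimum is 4 at row 4 (q leaves); pivot element 1.
Divide row 4 by 1; eliminate column s4 from the other rows.
After both pivots, the entry at constraint row 1, column RHS is 9.

9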